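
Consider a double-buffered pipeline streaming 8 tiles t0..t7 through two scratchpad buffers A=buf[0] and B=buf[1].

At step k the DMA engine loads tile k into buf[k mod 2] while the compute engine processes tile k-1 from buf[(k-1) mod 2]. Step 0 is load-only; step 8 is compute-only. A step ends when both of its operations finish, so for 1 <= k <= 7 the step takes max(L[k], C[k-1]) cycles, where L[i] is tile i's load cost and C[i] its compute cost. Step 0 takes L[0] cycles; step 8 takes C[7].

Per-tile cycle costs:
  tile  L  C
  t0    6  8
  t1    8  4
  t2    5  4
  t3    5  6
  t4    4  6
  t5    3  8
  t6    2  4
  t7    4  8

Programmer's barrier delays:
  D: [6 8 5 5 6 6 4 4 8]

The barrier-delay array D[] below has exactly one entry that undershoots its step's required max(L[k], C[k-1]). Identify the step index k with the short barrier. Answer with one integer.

hazard at step 6

step 0: need L[0]=6 = 6; D[0]=6 ok
step 1: need max(L[1]=8,C[0]=8) = 8; D[1]=8 ok
step 2: need max(L[2]=5,C[1]=4) = 5; D[2]=5 ok
step 3: need max(L[3]=5,C[2]=4) = 5; D[3]=5 ok
step 4: need max(L[4]=4,C[3]=6) = 6; D[4]=6 ok
step 5: need max(L[5]=3,C[4]=6) = 6; D[5]=6 ok
step 6: need max(L[6]=2,C[5]=8) = 8; D[6]=4 SHORT
step 7: need max(L[7]=4,C[6]=4) = 4; D[7]=4 ok
step 8: need C[7]=8 = 8; D[8]=8 ok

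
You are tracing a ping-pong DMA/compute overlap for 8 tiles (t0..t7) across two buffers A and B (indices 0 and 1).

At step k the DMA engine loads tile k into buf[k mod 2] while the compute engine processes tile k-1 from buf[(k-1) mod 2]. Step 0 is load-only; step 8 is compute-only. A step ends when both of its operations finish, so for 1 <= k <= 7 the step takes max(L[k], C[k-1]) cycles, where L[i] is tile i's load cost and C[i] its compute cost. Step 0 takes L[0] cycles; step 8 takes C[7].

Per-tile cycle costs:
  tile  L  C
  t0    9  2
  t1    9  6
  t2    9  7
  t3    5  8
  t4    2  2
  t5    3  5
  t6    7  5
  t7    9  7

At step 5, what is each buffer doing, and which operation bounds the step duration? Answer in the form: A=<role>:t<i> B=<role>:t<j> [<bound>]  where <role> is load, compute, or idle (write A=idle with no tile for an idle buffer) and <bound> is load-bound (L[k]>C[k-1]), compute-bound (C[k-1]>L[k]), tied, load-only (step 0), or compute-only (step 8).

step 0: L[0]=9 → dur=9, Σ=9 | A=load:t0 B=idle [load-only]
step 1: L[1]=9 C[0]=2 → dur=9, Σ=18 | A=compute:t0 B=load:t1 [load-bound]
step 2: L[2]=9 C[1]=6 → dur=9, Σ=27 | A=load:t2 B=compute:t1 [load-bound]
step 3: L[3]=5 C[2]=7 → dur=7, Σ=34 | A=compute:t2 B=load:t3 [compute-bound]
step 4: L[4]=2 C[3]=8 → dur=8, Σ=42 | A=load:t4 B=compute:t3 [compute-bound]
step 5: L[5]=3 C[4]=2 → dur=3, Σ=45 | A=compute:t4 B=load:t5 [load-bound]
step 6: L[6]=7 C[5]=5 → dur=7, Σ=52 | A=load:t6 B=compute:t5 [load-bound]
step 7: L[7]=9 C[6]=5 → dur=9, Σ=61 | A=compute:t6 B=load:t7 [load-bound]
step 8: C[7]=7 → dur=7, Σ=68 | A=idle B=compute:t7 [compute-only]

step 5: A=compute:t4 B=load:t5 [load-bound]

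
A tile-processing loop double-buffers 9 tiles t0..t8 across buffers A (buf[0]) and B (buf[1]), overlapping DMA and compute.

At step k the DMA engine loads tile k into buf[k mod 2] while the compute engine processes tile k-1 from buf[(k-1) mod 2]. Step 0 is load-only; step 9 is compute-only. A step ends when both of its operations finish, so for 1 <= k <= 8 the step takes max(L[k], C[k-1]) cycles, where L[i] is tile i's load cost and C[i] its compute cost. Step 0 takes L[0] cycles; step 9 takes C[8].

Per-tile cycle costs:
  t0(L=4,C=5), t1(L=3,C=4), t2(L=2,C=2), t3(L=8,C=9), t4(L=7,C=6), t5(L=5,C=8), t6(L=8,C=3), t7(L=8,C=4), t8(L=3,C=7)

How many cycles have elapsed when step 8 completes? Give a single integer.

  0. 4=4c; end=4; A:t0 B:-
  1. max(3,5)=5c; end=9; A:t0 B:t1
  2. max(2,4)=4c; end=13; A:t2 B:t1
  3. max(8,2)=8c; end=21; A:t2 B:t3
  4. max(7,9)=9c; end=30; A:t4 B:t3
  5. max(5,6)=6c; end=36; A:t4 B:t5
  6. max(8,8)=8c; end=44; A:t6 B:t5
  7. max(8,3)=8c; end=52; A:t6 B:t7
  8. max(3,4)=4c; end=56; A:t8 B:t7
  9. 7=7c; end=63; A:t8 B:t7

end_cycle[8] = 56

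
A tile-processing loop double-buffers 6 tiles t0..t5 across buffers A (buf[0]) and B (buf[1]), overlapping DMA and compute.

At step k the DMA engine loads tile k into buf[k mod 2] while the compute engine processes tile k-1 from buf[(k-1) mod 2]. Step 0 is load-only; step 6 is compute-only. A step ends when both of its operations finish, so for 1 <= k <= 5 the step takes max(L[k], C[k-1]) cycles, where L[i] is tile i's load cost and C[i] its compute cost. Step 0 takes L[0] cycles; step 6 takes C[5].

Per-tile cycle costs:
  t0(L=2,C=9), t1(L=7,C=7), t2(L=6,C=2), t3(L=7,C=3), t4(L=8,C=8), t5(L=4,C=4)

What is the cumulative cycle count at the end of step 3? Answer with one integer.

[0] DMA t0→A (2c) ∥ CU idle ⇒ 2c, clock 2
[1] DMA t1→B (7c) ∥ CU A:t0 (9c) ⇒ 9c, clock 11
[2] DMA t2→A (6c) ∥ CU B:t1 (7c) ⇒ 7c, clock 18
[3] DMA t3→B (7c) ∥ CU A:t2 (2c) ⇒ 7c, clock 25
[4] DMA t4→A (8c) ∥ CU B:t3 (3c) ⇒ 8c, clock 33
[5] DMA t5→B (4c) ∥ CU A:t4 (8c) ⇒ 8c, clock 41
[6] DMA idle ∥ CU B:t5 (4c) ⇒ 4c, clock 45

end_cycle[3] = 25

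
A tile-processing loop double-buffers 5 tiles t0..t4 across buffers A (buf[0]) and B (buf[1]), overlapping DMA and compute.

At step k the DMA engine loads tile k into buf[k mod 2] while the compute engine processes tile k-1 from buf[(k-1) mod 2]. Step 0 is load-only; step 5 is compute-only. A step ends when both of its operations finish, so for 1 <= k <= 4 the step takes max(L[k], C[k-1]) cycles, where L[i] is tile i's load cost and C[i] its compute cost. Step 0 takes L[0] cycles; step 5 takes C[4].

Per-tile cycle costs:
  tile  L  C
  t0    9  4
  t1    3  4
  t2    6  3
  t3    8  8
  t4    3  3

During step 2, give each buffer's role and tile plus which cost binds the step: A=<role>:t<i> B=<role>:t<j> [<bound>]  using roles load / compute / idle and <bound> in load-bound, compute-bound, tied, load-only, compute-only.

step 2: A=load:t2 B=compute:t1 [load-bound]

step 0: L[0]=9 → dur=9, Σ=9 | A=load:t0 B=idle [load-only]
step 1: L[1]=3 C[0]=4 → dur=4, Σ=13 | A=compute:t0 B=load:t1 [compute-bound]
step 2: L[2]=6 C[1]=4 → dur=6, Σ=19 | A=load:t2 B=compute:t1 [load-bound]
step 3: L[3]=8 C[2]=3 → dur=8, Σ=27 | A=compute:t2 B=load:t3 [load-bound]
step 4: L[4]=3 C[3]=8 → dur=8, Σ=35 | A=load:t4 B=compute:t3 [compute-bound]
step 5: C[4]=3 → dur=3, Σ=38 | A=compute:t4 B=idle [compute-only]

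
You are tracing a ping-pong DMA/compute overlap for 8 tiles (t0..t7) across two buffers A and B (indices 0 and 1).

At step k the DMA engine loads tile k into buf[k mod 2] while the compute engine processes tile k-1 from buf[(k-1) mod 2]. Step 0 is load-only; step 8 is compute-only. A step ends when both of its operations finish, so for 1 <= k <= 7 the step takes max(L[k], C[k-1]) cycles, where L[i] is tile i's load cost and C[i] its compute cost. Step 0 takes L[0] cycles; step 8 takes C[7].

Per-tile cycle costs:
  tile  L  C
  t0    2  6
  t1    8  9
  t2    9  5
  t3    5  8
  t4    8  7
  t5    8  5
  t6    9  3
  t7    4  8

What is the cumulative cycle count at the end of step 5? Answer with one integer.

end_cycle[5] = 40

[0] DMA t0→A (2c) ∥ CU idle ⇒ 2c, clock 2
[1] DMA t1→B (8c) ∥ CU A:t0 (6c) ⇒ 8c, clock 10
[2] DMA t2→A (9c) ∥ CU B:t1 (9c) ⇒ 9c, clock 19
[3] DMA t3→B (5c) ∥ CU A:t2 (5c) ⇒ 5c, clock 24
[4] DMA t4→A (8c) ∥ CU B:t3 (8c) ⇒ 8c, clock 32
[5] DMA t5→B (8c) ∥ CU A:t4 (7c) ⇒ 8c, clock 40
[6] DMA t6→A (9c) ∥ CU B:t5 (5c) ⇒ 9c, clock 49
[7] DMA t7→B (4c) ∥ CU A:t6 (3c) ⇒ 4c, clock 53
[8] DMA idle ∥ CU B:t7 (8c) ⇒ 8c, clock 61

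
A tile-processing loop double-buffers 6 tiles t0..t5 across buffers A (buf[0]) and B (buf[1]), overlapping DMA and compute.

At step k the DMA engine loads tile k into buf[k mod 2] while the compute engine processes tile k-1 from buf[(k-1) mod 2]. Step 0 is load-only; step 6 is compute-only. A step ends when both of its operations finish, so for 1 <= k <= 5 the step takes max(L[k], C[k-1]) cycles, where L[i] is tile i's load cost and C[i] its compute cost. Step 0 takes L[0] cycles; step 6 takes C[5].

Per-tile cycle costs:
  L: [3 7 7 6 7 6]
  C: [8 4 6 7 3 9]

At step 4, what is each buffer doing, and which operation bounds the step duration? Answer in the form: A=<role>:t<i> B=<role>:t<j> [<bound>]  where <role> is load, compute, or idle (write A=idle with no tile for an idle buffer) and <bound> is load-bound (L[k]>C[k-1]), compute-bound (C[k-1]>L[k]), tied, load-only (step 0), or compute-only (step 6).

step 0: L[0]=3 → dur=3, Σ=3 | A=load:t0 B=idle [load-only]
step 1: L[1]=7 C[0]=8 → dur=8, Σ=11 | A=compute:t0 B=load:t1 [compute-bound]
step 2: L[2]=7 C[1]=4 → dur=7, Σ=18 | A=load:t2 B=compute:t1 [load-bound]
step 3: L[3]=6 C[2]=6 → dur=6, Σ=24 | A=compute:t2 B=load:t3 [tied]
step 4: L[4]=7 C[3]=7 → dur=7, Σ=31 | A=load:t4 B=compute:t3 [tied]
step 5: L[5]=6 C[4]=3 → dur=6, Σ=37 | A=compute:t4 B=load:t5 [load-bound]
step 6: C[5]=9 → dur=9, Σ=46 | A=idle B=compute:t5 [compute-only]

step 4: A=load:t4 B=compute:t3 [tied]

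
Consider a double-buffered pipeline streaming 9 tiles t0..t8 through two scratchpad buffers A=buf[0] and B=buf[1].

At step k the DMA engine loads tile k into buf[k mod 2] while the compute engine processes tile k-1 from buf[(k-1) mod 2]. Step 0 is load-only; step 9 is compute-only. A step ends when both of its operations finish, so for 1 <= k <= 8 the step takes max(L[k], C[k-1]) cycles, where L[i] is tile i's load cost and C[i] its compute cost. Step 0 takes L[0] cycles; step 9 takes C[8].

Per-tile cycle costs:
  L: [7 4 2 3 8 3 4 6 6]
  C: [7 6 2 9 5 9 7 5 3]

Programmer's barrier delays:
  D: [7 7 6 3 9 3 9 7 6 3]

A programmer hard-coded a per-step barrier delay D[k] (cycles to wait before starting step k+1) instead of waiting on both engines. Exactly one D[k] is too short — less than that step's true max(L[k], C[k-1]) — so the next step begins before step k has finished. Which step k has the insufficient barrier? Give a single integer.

hazard at step 5

step 0: need L[0]=7 = 7; D[0]=7 ok
step 1: need max(L[1]=4,C[0]=7) = 7; D[1]=7 ok
step 2: need max(L[2]=2,C[1]=6) = 6; D[2]=6 ok
step 3: need max(L[3]=3,C[2]=2) = 3; D[3]=3 ok
step 4: need max(L[4]=8,C[3]=9) = 9; D[4]=9 ok
step 5: need max(L[5]=3,C[4]=5) = 5; D[5]=3 SHORT
step 6: need max(L[6]=4,C[5]=9) = 9; D[6]=9 ok
step 7: need max(L[7]=6,C[6]=7) = 7; D[7]=7 ok
step 8: need max(L[8]=6,C[7]=5) = 6; D[8]=6 ok
step 9: need C[8]=3 = 3; D[9]=3 ok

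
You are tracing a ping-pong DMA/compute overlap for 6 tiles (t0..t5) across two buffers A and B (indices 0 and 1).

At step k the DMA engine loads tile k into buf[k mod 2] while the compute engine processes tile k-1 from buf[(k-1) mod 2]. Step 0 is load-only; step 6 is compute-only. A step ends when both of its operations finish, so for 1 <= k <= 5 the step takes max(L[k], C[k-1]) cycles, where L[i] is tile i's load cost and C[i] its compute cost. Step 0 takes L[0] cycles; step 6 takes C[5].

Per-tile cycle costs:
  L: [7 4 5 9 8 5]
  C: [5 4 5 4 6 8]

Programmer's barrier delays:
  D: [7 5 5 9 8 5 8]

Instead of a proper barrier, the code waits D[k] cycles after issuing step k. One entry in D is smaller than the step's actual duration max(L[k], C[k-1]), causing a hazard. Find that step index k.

hazard at step 5

[0] required=L[0]=7=7 vs D=7 ok
[1] required=max(L[1]=4,C[0]=5)=5 vs D=5 ok
[2] required=max(L[2]=5,C[1]=4)=5 vs D=5 ok
[3] required=max(L[3]=9,C[2]=5)=9 vs D=9 ok
[4] required=max(L[4]=8,C[3]=4)=8 vs D=8 ok
[5] required=max(L[5]=5,C[4]=6)=6 vs D=5 SHORT
[6] required=C[5]=8=8 vs D=8 ok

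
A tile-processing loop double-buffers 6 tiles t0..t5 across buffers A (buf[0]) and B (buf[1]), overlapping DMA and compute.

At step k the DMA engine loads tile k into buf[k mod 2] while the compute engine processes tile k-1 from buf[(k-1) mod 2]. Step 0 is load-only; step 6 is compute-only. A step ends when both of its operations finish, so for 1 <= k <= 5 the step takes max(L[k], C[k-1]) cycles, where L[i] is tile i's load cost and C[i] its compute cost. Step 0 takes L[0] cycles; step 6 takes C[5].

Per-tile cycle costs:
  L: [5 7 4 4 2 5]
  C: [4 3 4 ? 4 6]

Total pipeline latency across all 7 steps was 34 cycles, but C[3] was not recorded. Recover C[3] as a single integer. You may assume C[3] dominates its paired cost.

C[3] = 3

step 0: dur = L[0]=5 = 5
step 1: dur = max(L[1]=7, C[0]=4) = 7
step 2: dur = max(L[2]=4, C[1]=3) = 4
step 3: dur = max(L[3]=4, C[2]=4) = 4
step 4: dur = max(L[4]=2, C[3]=?) = C[3]  (unknown; binding)
step 5: dur = max(L[5]=5, C[4]=4) = 5
step 6: dur = C[5]=6 = 6
sum of known step durations = 31
dur[4] = total - known = 34 - 31 = 3
C[3] is the binding max in step 4, so C[3] = dur[4] = 3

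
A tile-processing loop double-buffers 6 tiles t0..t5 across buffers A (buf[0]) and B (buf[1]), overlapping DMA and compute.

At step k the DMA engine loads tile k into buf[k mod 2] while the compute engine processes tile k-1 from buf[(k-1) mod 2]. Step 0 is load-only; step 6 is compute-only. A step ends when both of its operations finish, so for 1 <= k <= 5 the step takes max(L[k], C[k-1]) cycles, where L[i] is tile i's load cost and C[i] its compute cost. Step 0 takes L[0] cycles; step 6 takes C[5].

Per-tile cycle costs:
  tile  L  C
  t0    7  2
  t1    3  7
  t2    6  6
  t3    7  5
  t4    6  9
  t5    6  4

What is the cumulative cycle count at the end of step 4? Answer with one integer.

  0. 7=7c; end=7; A:t0 B:-
  1. max(3,2)=3c; end=10; A:t0 B:t1
  2. max(6,7)=7c; end=17; A:t2 B:t1
  3. max(7,6)=7c; end=24; A:t2 B:t3
  4. max(6,5)=6c; end=30; A:t4 B:t3
  5. max(6,9)=9c; end=39; A:t4 B:t5
  6. 4=4c; end=43; A:t4 B:t5

end_cycle[4] = 30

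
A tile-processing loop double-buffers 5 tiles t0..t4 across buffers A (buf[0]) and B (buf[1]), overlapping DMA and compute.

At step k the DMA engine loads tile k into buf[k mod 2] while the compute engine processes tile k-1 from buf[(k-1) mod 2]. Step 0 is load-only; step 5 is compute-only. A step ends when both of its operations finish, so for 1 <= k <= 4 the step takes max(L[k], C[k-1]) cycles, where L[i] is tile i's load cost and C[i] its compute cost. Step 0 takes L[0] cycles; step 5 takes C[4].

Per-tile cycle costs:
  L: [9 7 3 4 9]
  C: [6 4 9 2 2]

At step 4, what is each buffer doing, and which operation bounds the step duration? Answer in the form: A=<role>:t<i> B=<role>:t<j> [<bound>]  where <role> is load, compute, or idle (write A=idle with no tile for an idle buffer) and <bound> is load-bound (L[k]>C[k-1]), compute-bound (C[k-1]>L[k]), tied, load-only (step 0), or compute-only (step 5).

step 0: L[0]=9 → dur=9, Σ=9 | A=load:t0 B=idle [load-only]
step 1: L[1]=7 C[0]=6 → dur=7, Σ=16 | A=compute:t0 B=load:t1 [load-bound]
step 2: L[2]=3 C[1]=4 → dur=4, Σ=20 | A=load:t2 B=compute:t1 [compute-bound]
step 3: L[3]=4 C[2]=9 → dur=9, Σ=29 | A=compute:t2 B=load:t3 [compute-bound]
step 4: L[4]=9 C[3]=2 → dur=9, Σ=38 | A=load:t4 B=compute:t3 [load-bound]
step 5: C[4]=2 → dur=2, Σ=40 | A=compute:t4 B=idle [compute-only]

step 4: A=load:t4 B=compute:t3 [load-bound]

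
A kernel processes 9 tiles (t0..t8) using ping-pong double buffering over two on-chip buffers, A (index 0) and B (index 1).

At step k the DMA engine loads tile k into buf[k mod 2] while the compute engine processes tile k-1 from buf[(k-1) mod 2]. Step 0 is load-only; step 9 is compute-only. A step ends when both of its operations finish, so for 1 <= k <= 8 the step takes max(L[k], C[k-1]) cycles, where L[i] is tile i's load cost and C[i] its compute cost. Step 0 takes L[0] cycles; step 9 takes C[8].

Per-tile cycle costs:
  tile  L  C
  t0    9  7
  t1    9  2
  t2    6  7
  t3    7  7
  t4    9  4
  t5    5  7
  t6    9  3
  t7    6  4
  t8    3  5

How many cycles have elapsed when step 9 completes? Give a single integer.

k=0 load=t0/9c comp=- wait=9 total=9
k=1 load=t1/9c comp=t0/7c wait=9 total=18
k=2 load=t2/6c comp=t1/2c wait=6 total=24
k=3 load=t3/7c comp=t2/7c wait=7 total=31
k=4 load=t4/9c comp=t3/7c wait=9 total=40
k=5 load=t5/5c comp=t4/4c wait=5 total=45
k=6 load=t6/9c comp=t5/7c wait=9 total=54
k=7 load=t7/6c comp=t6/3c wait=6 total=60
k=8 load=t8/3c comp=t7/4c wait=4 total=64
k=9 load=- comp=t8/5c wait=5 total=69

end_cycle[9] = 69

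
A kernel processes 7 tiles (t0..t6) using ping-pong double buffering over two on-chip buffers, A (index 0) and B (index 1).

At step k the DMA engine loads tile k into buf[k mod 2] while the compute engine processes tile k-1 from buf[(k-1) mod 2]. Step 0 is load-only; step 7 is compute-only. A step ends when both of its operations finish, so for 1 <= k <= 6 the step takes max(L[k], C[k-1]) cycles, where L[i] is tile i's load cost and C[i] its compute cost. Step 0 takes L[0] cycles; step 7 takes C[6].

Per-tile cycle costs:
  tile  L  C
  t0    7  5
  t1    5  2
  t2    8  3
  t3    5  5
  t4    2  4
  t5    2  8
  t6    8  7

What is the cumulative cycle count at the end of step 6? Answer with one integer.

end_cycle[6] = 42

  0. 7=7c; end=7; A:t0 B:-
  1. max(5,5)=5c; end=12; A:t0 B:t1
  2. max(8,2)=8c; end=20; A:t2 B:t1
  3. max(5,3)=5c; end=25; A:t2 B:t3
  4. max(2,5)=5c; end=30; A:t4 B:t3
  5. max(2,4)=4c; end=34; A:t4 B:t5
  6. max(8,8)=8c; end=42; A:t6 B:t5
  7. 7=7c; end=49; A:t6 B:t5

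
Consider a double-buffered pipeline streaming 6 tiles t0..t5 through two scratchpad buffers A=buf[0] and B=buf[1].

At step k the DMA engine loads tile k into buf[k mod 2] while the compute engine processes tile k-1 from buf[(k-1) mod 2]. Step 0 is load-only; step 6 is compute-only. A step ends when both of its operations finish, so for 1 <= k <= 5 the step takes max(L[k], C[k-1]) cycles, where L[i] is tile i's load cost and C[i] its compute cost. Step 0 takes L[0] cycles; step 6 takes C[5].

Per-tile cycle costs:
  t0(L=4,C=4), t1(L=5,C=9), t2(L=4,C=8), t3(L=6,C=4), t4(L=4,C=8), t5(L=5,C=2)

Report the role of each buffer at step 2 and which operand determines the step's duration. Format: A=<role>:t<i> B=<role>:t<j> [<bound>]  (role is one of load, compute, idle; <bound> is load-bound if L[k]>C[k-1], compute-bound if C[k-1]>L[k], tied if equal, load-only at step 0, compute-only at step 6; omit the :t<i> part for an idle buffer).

step 2: A=load:t2 B=compute:t1 [compute-bound]

k=0 load=t0/4c comp=- wait=4 total=4
k=1 load=t1/5c comp=t0/4c wait=5 total=9
k=2 load=t2/4c comp=t1/9c wait=9 total=18
k=3 load=t3/6c comp=t2/8c wait=8 total=26
k=4 load=t4/4c comp=t3/4c wait=4 total=30
k=5 load=t5/5c comp=t4/8c wait=8 total=38
k=6 load=- comp=t5/2c wait=2 total=40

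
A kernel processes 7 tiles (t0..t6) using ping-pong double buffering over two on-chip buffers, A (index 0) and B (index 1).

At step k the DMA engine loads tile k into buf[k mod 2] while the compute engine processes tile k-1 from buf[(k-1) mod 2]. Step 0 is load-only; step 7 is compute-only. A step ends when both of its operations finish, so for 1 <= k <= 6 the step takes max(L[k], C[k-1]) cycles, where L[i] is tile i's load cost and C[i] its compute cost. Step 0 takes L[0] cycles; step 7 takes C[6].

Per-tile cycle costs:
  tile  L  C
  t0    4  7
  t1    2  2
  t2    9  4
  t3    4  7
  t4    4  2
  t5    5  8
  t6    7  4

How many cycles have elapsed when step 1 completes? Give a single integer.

[0] DMA t0→A (4c) ∥ CU idle ⇒ 4c, clock 4
[1] DMA t1→B (2c) ∥ CU A:t0 (7c) ⇒ 7c, clock 11
[2] DMA t2→A (9c) ∥ CU B:t1 (2c) ⇒ 9c, clock 20
[3] DMA t3→B (4c) ∥ CU A:t2 (4c) ⇒ 4c, clock 24
[4] DMA t4→A (4c) ∥ CU B:t3 (7c) ⇒ 7c, clock 31
[5] DMA t5→B (5c) ∥ CU A:t4 (2c) ⇒ 5c, clock 36
[6] DMA t6→A (7c) ∥ CU B:t5 (8c) ⇒ 8c, clock 44
[7] DMA idle ∥ CU A:t6 (4c) ⇒ 4c, clock 48

end_cycle[1] = 11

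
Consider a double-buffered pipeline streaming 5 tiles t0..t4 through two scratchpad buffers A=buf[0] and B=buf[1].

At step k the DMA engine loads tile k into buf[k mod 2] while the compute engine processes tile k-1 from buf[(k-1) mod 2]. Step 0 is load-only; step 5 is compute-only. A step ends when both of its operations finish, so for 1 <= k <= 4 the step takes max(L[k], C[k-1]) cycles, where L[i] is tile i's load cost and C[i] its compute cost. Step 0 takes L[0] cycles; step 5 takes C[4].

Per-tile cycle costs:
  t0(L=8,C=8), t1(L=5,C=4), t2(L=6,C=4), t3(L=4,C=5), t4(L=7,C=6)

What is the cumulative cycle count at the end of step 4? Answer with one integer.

[0] DMA t0→A (8c) ∥ CU idle ⇒ 8c, clock 8
[1] DMA t1→B (5c) ∥ CU A:t0 (8c) ⇒ 8c, clock 16
[2] DMA t2→A (6c) ∥ CU B:t1 (4c) ⇒ 6c, clock 22
[3] DMA t3→B (4c) ∥ CU A:t2 (4c) ⇒ 4c, clock 26
[4] DMA t4→A (7c) ∥ CU B:t3 (5c) ⇒ 7c, clock 33
[5] DMA idle ∥ CU A:t4 (6c) ⇒ 6c, clock 39

end_cycle[4] = 33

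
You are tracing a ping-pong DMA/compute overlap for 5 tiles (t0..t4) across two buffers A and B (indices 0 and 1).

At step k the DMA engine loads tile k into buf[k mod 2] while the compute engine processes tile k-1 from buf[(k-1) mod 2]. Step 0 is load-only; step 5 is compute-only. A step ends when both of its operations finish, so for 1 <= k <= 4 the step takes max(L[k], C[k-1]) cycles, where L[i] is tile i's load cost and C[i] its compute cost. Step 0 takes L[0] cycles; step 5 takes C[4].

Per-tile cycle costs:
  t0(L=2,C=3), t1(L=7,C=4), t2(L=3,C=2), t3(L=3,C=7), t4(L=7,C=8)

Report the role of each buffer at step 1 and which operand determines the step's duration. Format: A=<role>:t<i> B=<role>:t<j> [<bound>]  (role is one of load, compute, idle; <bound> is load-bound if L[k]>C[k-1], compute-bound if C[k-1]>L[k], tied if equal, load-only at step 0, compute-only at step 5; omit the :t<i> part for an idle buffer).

step 1: A=compute:t0 B=load:t1 [load-bound]

step 0: L[0]=2 → dur=2, Σ=2 | A=load:t0 B=idle [load-only]
step 1: L[1]=7 C[0]=3 → dur=7, Σ=9 | A=compute:t0 B=load:t1 [load-bound]
step 2: L[2]=3 C[1]=4 → dur=4, Σ=13 | A=load:t2 B=compute:t1 [compute-bound]
step 3: L[3]=3 C[2]=2 → dur=3, Σ=16 | A=compute:t2 B=load:t3 [load-bound]
step 4: L[4]=7 C[3]=7 → dur=7, Σ=23 | A=load:t4 B=compute:t3 [tied]
step 5: C[4]=8 → dur=8, Σ=31 | A=compute:t4 B=idle [compute-only]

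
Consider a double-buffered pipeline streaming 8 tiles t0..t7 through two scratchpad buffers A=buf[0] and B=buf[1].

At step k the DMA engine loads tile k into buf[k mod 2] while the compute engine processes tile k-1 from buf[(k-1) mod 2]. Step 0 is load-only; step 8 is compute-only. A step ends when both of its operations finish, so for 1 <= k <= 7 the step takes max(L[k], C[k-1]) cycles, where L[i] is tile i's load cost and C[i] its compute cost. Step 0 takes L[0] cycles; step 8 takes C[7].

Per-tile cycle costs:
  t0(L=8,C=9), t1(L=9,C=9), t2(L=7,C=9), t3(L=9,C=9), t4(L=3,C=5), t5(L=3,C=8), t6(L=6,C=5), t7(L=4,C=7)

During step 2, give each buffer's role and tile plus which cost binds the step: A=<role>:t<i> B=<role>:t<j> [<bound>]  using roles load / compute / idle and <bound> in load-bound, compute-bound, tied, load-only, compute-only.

step 0: L[0]=8 → dur=8, Σ=8 | A=load:t0 B=idle [load-only]
step 1: L[1]=9 C[0]=9 → dur=9, Σ=17 | A=compute:t0 B=load:t1 [tied]
step 2: L[2]=7 C[1]=9 → dur=9, Σ=26 | A=load:t2 B=compute:t1 [compute-bound]
step 3: L[3]=9 C[2]=9 → dur=9, Σ=35 | A=compute:t2 B=load:t3 [tied]
step 4: L[4]=3 C[3]=9 → dur=9, Σ=44 | A=load:t4 B=compute:t3 [compute-bound]
step 5: L[5]=3 C[4]=5 → dur=5, Σ=49 | A=compute:t4 B=load:t5 [compute-bound]
step 6: L[6]=6 C[5]=8 → dur=8, Σ=57 | A=load:t6 B=compute:t5 [compute-bound]
step 7: L[7]=4 C[6]=5 → dur=5, Σ=62 | A=compute:t6 B=load:t7 [compute-bound]
step 8: C[7]=7 → dur=7, Σ=69 | A=idle B=compute:t7 [compute-only]

step 2: A=load:t2 B=compute:t1 [compute-bound]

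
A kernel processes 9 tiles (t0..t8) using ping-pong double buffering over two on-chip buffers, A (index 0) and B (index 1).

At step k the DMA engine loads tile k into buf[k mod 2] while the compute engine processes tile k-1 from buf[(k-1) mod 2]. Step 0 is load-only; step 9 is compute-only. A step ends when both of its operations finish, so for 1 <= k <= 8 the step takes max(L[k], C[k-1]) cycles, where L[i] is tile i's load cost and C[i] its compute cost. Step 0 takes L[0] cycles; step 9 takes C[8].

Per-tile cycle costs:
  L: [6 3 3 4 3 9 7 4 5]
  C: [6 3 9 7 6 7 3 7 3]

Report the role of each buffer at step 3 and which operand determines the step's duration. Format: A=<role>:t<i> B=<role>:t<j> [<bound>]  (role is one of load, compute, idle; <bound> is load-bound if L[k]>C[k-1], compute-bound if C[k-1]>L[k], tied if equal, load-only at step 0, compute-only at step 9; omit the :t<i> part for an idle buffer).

k=0 load=t0/6c comp=- wait=6 total=6
k=1 load=t1/3c comp=t0/6c wait=6 total=12
k=2 load=t2/3c comp=t1/3c wait=3 total=15
k=3 load=t3/4c comp=t2/9c wait=9 total=24
k=4 load=t4/3c comp=t3/7c wait=7 total=31
k=5 load=t5/9c comp=t4/6c wait=9 total=40
k=6 load=t6/7c comp=t5/7c wait=7 total=47
k=7 load=t7/4c comp=t6/3c wait=4 total=51
k=8 load=t8/5c comp=t7/7c wait=7 total=58
k=9 load=- comp=t8/3c wait=3 total=61

step 3: A=compute:t2 B=load:t3 [compute-bound]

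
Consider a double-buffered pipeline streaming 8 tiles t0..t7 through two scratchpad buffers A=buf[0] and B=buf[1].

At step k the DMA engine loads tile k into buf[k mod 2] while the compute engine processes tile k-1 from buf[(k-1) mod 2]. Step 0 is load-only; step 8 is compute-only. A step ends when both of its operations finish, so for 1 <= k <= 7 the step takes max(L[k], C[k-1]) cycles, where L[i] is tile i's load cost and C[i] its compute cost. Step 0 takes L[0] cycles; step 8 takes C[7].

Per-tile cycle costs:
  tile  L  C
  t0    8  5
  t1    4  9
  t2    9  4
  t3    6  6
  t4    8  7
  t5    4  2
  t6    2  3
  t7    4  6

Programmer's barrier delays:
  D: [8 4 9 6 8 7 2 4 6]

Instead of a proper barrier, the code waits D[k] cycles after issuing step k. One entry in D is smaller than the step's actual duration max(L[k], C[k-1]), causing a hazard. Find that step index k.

step 0: need L[0]=8 = 8; D[0]=8 ok
step 1: need max(L[1]=4,C[0]=5) = 5; D[1]=4 SHORT
step 2: need max(L[2]=9,C[1]=9) = 9; D[2]=9 ok
step 3: need max(L[3]=6,C[2]=4) = 6; D[3]=6 ok
step 4: need max(L[4]=8,C[3]=6) = 8; D[4]=8 ok
step 5: need max(L[5]=4,C[4]=7) = 7; D[5]=7 ok
step 6: need max(L[6]=2,C[5]=2) = 2; D[6]=2 ok
step 7: need max(L[7]=4,C[6]=3) = 4; D[7]=4 ok
step 8: need C[7]=6 = 6; D[8]=6 ok

hazard at step 1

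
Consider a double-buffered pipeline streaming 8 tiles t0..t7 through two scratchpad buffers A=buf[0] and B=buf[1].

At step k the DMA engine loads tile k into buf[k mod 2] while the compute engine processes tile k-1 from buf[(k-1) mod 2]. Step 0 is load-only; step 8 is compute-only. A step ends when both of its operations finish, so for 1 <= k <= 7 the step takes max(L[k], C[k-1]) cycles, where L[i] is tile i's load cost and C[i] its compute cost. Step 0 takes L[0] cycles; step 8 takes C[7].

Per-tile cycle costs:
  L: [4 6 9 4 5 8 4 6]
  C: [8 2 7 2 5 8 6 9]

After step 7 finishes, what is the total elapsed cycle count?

[0] DMA t0→A (4c) ∥ CU idle ⇒ 4c, clock 4
[1] DMA t1→B (6c) ∥ CU A:t0 (8c) ⇒ 8c, clock 12
[2] DMA t2→A (9c) ∥ CU B:t1 (2c) ⇒ 9c, clock 21
[3] DMA t3→B (4c) ∥ CU A:t2 (7c) ⇒ 7c, clock 28
[4] DMA t4→A (5c) ∥ CU B:t3 (2c) ⇒ 5c, clock 33
[5] DMA t5→B (8c) ∥ CU A:t4 (5c) ⇒ 8c, clock 41
[6] DMA t6→A (4c) ∥ CU B:t5 (8c) ⇒ 8c, clock 49
[7] DMA t7→B (6c) ∥ CU A:t6 (6c) ⇒ 6c, clock 55
[8] DMA idle ∥ CU B:t7 (9c) ⇒ 9c, clock 64

end_cycle[7] = 55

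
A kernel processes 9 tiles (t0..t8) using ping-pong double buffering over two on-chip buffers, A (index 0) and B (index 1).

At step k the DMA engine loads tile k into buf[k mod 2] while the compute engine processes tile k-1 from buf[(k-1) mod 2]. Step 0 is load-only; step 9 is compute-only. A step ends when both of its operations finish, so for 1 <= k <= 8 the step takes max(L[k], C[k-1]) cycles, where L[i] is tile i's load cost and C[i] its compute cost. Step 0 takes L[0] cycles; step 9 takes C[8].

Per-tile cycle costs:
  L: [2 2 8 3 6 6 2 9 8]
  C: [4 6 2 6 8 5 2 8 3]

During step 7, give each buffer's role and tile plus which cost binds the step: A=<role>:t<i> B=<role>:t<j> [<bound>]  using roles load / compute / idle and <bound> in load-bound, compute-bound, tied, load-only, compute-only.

step 7: A=compute:t6 B=load:t7 [load-bound]

step 0: L[0]=2 → dur=2, Σ=2 | A=load:t0 B=idle [load-only]
step 1: L[1]=2 C[0]=4 → dur=4, Σ=6 | A=compute:t0 B=load:t1 [compute-bound]
step 2: L[2]=8 C[1]=6 → dur=8, Σ=14 | A=load:t2 B=compute:t1 [load-bound]
step 3: L[3]=3 C[2]=2 → dur=3, Σ=17 | A=compute:t2 B=load:t3 [load-bound]
step 4: L[4]=6 C[3]=6 → dur=6, Σ=23 | A=load:t4 B=compute:t3 [tied]
step 5: L[5]=6 C[4]=8 → dur=8, Σ=31 | A=compute:t4 B=load:t5 [compute-bound]
step 6: L[6]=2 C[5]=5 → dur=5, Σ=36 | A=load:t6 B=compute:t5 [compute-bound]
step 7: L[7]=9 C[6]=2 → dur=9, Σ=45 | A=compute:t6 B=load:t7 [load-bound]
step 8: L[8]=8 C[7]=8 → dur=8, Σ=53 | A=load:t8 B=compute:t7 [tied]
step 9: C[8]=3 → dur=3, Σ=56 | A=compute:t8 B=idle [compute-only]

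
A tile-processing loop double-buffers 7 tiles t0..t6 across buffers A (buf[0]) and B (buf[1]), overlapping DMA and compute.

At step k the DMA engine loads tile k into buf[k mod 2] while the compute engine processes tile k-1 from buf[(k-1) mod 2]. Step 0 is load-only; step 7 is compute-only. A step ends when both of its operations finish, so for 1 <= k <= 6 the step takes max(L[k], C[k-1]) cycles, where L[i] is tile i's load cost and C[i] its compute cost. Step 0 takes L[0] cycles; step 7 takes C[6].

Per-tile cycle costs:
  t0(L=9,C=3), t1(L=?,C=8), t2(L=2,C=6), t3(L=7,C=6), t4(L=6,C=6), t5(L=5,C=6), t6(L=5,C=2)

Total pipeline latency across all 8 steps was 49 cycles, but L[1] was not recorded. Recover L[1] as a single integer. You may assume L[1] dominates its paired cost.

L[1] = 5

step 0 = dur = L[0]=9 = 9
step 1 = dur = max(L[1]=?, C[0]=3) = L[1]  (unknown; binding)
step 2 = dur = max(L[2]=2, C[1]=8) = 8
step 3 = dur = max(L[3]=7, C[2]=6) = 7
step 4 = dur = max(L[4]=6, C[3]=6) = 6
step 5 = dur = max(L[5]=5, C[4]=6) = 6
step 6 = dur = max(L[6]=5, C[5]=6) = 6
step 7 = dur = C[6]=2 = 2
sum of known step durations = 44
dur[1] = total - known = 49 - 44 = 5
L[1] is the binding max in step 1, so L[1] = dur[1] = 5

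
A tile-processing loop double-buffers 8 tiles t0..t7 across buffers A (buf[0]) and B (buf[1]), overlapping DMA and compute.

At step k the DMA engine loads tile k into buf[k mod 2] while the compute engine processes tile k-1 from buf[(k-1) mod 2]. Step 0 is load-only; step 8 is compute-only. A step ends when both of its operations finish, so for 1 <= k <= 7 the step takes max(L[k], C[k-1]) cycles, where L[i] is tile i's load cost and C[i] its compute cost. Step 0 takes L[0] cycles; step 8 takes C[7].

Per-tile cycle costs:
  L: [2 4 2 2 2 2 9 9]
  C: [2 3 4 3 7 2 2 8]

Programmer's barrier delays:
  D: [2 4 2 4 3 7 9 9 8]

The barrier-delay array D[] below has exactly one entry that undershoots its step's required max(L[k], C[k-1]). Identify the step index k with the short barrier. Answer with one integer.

hazard at step 2

k=0 barrier L[0]=2→2c, D[0]=2 ok
k=1 barrier max(L[1]=4,C[0]=2)→4c, D[1]=4 ok
k=2 barrier max(L[2]=2,C[1]=3)→3c, D[2]=2 SHORT
k=3 barrier max(L[3]=2,C[2]=4)→4c, D[3]=4 ok
k=4 barrier max(L[4]=2,C[3]=3)→3c, D[4]=3 ok
k=5 barrier max(L[5]=2,C[4]=7)→7c, D[5]=7 ok
k=6 barrier max(L[6]=9,C[5]=2)→9c, D[6]=9 ok
k=7 barrier max(L[7]=9,C[6]=2)→9c, D[7]=9 ok
k=8 barrier C[7]=8→8c, D[8]=8 ok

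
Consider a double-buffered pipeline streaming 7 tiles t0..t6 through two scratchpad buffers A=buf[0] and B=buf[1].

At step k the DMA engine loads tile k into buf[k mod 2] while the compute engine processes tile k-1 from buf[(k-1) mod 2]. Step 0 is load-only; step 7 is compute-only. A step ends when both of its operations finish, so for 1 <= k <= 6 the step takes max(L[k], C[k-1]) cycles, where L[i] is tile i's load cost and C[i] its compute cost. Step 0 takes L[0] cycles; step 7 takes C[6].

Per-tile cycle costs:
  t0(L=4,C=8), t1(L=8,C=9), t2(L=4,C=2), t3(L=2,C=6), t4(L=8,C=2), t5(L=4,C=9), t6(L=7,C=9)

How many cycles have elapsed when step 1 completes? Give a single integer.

k=0 load=t0/4c comp=- wait=4 total=4
k=1 load=t1/8c comp=t0/8c wait=8 total=12
k=2 load=t2/4c comp=t1/9c wait=9 total=21
k=3 load=t3/2c comp=t2/2c wait=2 total=23
k=4 load=t4/8c comp=t3/6c wait=8 total=31
k=5 load=t5/4c comp=t4/2c wait=4 total=35
k=6 load=t6/7c comp=t5/9c wait=9 total=44
k=7 load=- comp=t6/9c wait=9 total=53

end_cycle[1] = 12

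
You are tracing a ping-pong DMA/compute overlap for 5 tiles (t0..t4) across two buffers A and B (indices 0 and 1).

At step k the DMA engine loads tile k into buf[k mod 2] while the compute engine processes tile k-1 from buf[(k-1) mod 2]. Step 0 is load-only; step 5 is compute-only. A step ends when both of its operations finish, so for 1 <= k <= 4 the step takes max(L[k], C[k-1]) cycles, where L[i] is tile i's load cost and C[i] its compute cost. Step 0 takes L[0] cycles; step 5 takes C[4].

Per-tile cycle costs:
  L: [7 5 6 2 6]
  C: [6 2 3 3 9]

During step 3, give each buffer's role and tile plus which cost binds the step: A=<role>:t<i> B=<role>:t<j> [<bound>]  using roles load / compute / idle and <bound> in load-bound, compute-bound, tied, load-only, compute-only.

  0. 7=7c; end=7; A:t0 B:-
  1. max(5,6)=6c; end=13; A:t0 B:t1
  2. max(6,2)=6c; end=19; A:t2 B:t1
  3. max(2,3)=3c; end=22; A:t2 B:t3
  4. max(6,3)=6c; end=28; A:t4 B:t3
  5. 9=9c; end=37; A:t4 B:t3

step 3: A=compute:t2 B=load:t3 [compute-bound]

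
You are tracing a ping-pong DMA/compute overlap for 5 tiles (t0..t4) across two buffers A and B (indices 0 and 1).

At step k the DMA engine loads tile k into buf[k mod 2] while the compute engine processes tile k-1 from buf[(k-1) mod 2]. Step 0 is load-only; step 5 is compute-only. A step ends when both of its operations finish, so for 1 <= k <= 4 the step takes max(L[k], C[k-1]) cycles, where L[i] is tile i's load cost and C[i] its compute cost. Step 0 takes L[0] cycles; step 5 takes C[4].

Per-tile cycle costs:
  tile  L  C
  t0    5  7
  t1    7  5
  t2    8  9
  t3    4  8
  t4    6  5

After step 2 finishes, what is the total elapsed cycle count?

step 0: L[0]=5 → dur=5, Σ=5 | A=load:t0 B=idle [load-only]
step 1: L[1]=7 C[0]=7 → dur=7, Σ=12 | A=compute:t0 B=load:t1 [tied]
step 2: L[2]=8 C[1]=5 → dur=8, Σ=20 | A=load:t2 B=compute:t1 [load-bound]
step 3: L[3]=4 C[2]=9 → dur=9, Σ=29 | A=compute:t2 B=load:t3 [compute-bound]
step 4: L[4]=6 C[3]=8 → dur=8, Σ=37 | A=load:t4 B=compute:t3 [compute-bound]
step 5: C[4]=5 → dur=5, Σ=42 | A=compute:t4 B=idle [compute-only]

end_cycle[2] = 20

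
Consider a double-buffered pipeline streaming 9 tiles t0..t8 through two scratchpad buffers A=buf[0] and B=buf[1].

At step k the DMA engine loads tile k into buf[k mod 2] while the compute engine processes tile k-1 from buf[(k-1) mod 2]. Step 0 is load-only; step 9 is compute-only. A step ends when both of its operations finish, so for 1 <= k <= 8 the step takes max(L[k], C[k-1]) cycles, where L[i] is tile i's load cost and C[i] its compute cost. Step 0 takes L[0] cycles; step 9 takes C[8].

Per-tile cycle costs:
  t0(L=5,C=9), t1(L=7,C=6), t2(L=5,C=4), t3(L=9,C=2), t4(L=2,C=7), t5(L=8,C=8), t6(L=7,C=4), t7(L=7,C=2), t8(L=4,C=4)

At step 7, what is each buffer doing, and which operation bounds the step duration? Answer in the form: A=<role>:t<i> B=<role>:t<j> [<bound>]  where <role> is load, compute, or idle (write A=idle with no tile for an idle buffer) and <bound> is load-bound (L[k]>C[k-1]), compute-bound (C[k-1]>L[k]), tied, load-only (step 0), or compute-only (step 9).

k=0 load=t0/5c comp=- wait=5 total=5
k=1 load=t1/7c comp=t0/9c wait=9 total=14
k=2 load=t2/5c comp=t1/6c wait=6 total=20
k=3 load=t3/9c comp=t2/4c wait=9 total=29
k=4 load=t4/2c comp=t3/2c wait=2 total=31
k=5 load=t5/8c comp=t4/7c wait=8 total=39
k=6 load=t6/7c comp=t5/8c wait=8 total=47
k=7 load=t7/7c comp=t6/4c wait=7 total=54
k=8 load=t8/4c comp=t7/2c wait=4 total=58
k=9 load=- comp=t8/4c wait=4 total=62

step 7: A=compute:t6 B=load:t7 [load-bound]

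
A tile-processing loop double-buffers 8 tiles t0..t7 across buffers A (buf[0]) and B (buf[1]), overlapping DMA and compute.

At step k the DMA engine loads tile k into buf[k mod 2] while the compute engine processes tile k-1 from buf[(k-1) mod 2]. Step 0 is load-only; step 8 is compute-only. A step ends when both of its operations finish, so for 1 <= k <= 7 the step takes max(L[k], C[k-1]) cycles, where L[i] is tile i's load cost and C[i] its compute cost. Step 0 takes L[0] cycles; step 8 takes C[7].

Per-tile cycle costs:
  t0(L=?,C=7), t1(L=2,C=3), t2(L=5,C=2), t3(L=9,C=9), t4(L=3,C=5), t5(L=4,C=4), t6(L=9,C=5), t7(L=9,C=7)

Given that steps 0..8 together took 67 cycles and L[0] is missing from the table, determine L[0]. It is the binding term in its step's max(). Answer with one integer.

step 0 | dur = L[0]=? = L[0]  (unknown; binding)
step 1 | dur = max(L[1]=2, C[0]=7) = 7
step 2 | dur = max(L[2]=5, C[1]=3) = 5
step 3 | dur = max(L[3]=9, C[2]=2) = 9
step 4 | dur = max(L[4]=3, C[3]=9) = 9
step 5 | dur = max(L[5]=4, C[4]=5) = 5
step 6 | dur = max(L[6]=9, C[5]=4) = 9
step 7 | dur = max(L[7]=9, C[6]=5) = 9
step 8 | dur = C[7]=7 = 7
sum of known step durations = 60
dur[0] = total - known = 67 - 60 = 7
L[0] is the binding max in step 0, so L[0] = dur[0] = 7

L[0] = 7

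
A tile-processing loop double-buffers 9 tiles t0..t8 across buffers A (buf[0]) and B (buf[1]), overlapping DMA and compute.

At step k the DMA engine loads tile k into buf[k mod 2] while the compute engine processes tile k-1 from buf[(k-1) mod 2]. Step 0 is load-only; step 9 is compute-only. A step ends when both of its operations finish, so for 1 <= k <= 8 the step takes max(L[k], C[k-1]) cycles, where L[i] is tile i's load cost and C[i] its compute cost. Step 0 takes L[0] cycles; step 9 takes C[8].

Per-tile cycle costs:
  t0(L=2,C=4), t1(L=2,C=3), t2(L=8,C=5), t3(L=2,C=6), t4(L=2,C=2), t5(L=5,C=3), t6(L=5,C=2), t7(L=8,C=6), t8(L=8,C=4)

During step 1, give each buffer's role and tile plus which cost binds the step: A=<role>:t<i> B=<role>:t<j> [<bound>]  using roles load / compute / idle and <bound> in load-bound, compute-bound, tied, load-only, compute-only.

step 1: A=compute:t0 B=load:t1 [compute-bound]

k=0 load=t0/2c comp=- wait=2 total=2
k=1 load=t1/2c comp=t0/4c wait=4 total=6
k=2 load=t2/8c comp=t1/3c wait=8 total=14
k=3 load=t3/2c comp=t2/5c wait=5 total=19
k=4 load=t4/2c comp=t3/6c wait=6 total=25
k=5 load=t5/5c comp=t4/2c wait=5 total=30
k=6 load=t6/5c comp=t5/3c wait=5 total=35
k=7 load=t7/8c comp=t6/2c wait=8 total=43
k=8 load=t8/8c comp=t7/6c wait=8 total=51
k=9 load=- comp=t8/4c wait=4 total=55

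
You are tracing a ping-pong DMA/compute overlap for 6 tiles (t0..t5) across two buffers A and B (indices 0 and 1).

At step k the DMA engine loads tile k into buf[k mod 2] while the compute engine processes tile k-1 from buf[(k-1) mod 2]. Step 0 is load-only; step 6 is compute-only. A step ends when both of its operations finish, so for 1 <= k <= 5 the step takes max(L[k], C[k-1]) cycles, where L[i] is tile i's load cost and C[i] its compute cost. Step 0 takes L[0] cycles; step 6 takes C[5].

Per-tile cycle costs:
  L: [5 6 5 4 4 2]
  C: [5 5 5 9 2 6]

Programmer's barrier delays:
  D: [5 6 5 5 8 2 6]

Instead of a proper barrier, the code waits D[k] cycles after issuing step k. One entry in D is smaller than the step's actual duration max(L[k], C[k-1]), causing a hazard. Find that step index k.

hazard at step 4

[0] required=L[0]=5=5 vs D=5 ok
[1] required=max(L[1]=6,C[0]=5)=6 vs D=6 ok
[2] required=max(L[2]=5,C[1]=5)=5 vs D=5 ok
[3] required=max(L[3]=4,C[2]=5)=5 vs D=5 ok
[4] required=max(L[4]=4,C[3]=9)=9 vs D=8 SHORT
[5] required=max(L[5]=2,C[4]=2)=2 vs D=2 ok
[6] required=C[5]=6=6 vs D=6 ok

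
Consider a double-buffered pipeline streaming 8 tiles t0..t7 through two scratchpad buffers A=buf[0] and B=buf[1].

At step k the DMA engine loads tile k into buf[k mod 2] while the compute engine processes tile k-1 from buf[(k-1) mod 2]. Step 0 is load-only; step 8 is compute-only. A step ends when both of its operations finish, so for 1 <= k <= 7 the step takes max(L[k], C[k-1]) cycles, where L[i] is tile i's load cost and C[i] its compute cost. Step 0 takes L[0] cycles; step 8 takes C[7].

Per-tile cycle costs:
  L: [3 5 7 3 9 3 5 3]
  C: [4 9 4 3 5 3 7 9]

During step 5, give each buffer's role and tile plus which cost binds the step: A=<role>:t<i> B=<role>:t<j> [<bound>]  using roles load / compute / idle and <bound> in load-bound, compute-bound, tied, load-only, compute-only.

step 0: L[0]=3 → dur=3, Σ=3 | A=load:t0 B=idle [load-only]
step 1: L[1]=5 C[0]=4 → dur=5, Σ=8 | A=compute:t0 B=load:t1 [load-bound]
step 2: L[2]=7 C[1]=9 → dur=9, Σ=17 | A=load:t2 B=compute:t1 [compute-bound]
step 3: L[3]=3 C[2]=4 → dur=4, Σ=21 | A=compute:t2 B=load:t3 [compute-bound]
step 4: L[4]=9 C[3]=3 → dur=9, Σ=30 | A=load:t4 B=compute:t3 [load-bound]
step 5: L[5]=3 C[4]=5 → dur=5, Σ=35 | A=compute:t4 B=load:t5 [compute-bound]
step 6: L[6]=5 C[5]=3 → dur=5, Σ=40 | A=load:t6 B=compute:t5 [load-bound]
step 7: L[7]=3 C[6]=7 → dur=7, Σ=47 | A=compute:t6 B=load:t7 [compute-bound]
step 8: C[7]=9 → dur=9, Σ=56 | A=idle B=compute:t7 [compute-only]

step 5: A=compute:t4 B=load:t5 [compute-bound]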